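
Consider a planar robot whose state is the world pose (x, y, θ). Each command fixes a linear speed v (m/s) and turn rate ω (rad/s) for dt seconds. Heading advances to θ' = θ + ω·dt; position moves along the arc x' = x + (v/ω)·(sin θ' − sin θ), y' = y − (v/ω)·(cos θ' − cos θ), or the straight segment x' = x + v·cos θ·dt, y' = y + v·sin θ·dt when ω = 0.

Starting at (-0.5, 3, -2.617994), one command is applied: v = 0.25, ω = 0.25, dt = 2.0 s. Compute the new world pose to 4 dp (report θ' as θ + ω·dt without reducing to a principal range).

θ' = -2.6180 + 0.25·2.0 = -2.1180
R = v/ω = 0.25/0.25 = 1.0000
x' = -0.5 + 1.0000·(sin -2.1180 − sin -2.6180) = -0.8540
y' = 3 − 1.0000·(cos -2.1180 − cos -2.6180) = 2.6543

(-0.8540, 2.6543, -2.1180)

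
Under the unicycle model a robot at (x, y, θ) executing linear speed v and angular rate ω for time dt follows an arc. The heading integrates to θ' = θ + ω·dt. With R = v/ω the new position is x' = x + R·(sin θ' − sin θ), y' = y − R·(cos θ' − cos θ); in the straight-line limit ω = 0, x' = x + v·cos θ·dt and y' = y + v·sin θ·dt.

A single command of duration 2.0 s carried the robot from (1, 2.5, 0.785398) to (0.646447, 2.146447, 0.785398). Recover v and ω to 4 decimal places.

v = -0.2500, ω = 0.0000

Δθ = 0.785398 − 0.785398 = 0.000000
ω = Δθ/dt = 0.000000/2.0 = 0.0000
ω = 0 → v = (Δx·cos θ + Δy·sin θ)/dt = -0.2500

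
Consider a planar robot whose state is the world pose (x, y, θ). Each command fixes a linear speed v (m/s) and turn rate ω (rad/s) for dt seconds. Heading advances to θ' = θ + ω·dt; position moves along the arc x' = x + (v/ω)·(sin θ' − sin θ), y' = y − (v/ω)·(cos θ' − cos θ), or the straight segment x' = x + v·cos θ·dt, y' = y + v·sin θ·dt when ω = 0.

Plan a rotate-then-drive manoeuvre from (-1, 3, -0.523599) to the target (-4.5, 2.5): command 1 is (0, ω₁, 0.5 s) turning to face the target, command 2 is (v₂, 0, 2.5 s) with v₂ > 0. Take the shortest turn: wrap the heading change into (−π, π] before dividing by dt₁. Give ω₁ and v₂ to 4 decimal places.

heading to target = atan2(2.5−3, -4.5−-1) = -2.9997
Δθ = wrap(-2.9997 − -0.5236) = -2.4761; ω₁ = Δθ/dt₁ = -4.9522
distance = √((-4.5−-1)² + (2.5−3)²) = 3.5355; v₂ = distance/dt₂ = 1.4142

ω₁ = -4.9522, v₂ = 1.4142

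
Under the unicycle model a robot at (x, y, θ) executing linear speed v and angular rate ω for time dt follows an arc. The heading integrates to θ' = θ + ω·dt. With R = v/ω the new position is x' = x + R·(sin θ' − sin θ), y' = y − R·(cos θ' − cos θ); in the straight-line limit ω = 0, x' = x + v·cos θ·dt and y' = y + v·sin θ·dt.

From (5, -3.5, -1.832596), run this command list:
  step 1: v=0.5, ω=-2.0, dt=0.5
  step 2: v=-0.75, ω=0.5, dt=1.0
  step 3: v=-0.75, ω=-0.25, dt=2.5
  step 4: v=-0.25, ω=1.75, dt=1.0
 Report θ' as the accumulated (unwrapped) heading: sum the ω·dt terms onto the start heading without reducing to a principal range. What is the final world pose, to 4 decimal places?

step 1: θ'=-2.8326 (R=-0.2500) → pose (4.8345, -3.6735, -2.8326)
step 2: θ'=-2.3326 (R=-1.5000) → pose (5.4638, -3.2798, -2.3326)
step 3: θ'=-2.9576 (R=3.0000) → pose (7.0857, -2.4011, -2.9576)
step 4: θ'=-1.2076 (R=-0.1429) → pose (7.1931, -2.2099, -1.2076)

(7.1931, -2.2099, -1.2076)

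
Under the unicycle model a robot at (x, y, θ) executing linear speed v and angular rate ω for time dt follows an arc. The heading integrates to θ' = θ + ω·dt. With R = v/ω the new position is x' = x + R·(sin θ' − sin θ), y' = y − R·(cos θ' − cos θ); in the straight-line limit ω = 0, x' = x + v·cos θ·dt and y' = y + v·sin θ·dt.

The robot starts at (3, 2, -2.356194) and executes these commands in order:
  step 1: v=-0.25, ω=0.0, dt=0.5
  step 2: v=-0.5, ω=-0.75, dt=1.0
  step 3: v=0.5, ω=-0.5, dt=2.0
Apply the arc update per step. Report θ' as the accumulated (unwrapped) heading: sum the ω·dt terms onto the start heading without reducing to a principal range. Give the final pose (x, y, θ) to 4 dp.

step 1: θ'=-2.3562 (straight) → pose (3.0884, 2.0884, -2.3562)
step 2: θ'=-3.1062 (R=0.6667) → pose (3.5362, 2.2832, -3.1062)
step 3: θ'=-4.1062 (R=-1.0000) → pose (2.6790, 2.7129, -4.1062)

(2.6790, 2.7129, -4.1062)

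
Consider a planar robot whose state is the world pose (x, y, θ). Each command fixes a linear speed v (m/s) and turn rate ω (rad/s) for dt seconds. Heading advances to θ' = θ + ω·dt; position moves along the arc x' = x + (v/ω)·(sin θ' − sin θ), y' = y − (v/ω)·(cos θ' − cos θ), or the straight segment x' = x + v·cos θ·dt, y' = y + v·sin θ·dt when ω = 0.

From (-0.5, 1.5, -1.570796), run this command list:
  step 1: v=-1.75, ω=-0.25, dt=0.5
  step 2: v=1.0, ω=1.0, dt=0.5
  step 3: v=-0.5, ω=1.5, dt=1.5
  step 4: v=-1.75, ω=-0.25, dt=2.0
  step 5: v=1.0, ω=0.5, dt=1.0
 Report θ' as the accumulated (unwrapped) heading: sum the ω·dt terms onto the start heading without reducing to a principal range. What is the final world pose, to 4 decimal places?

(-2.6999, 0.1423, 1.0542)

step 1: θ'=-1.6958 (R=7.0000) → pose (-0.4454, 2.3727, -1.6958)
step 2: θ'=-1.1958 (R=1.0000) → pose (-0.3837, 1.8818, -1.1958)
step 3: θ'=1.0542 (R=-0.3333) → pose (-0.9837, 1.9243, 1.0542)
step 4: θ'=0.5542 (R=7.0000) → pose (-3.3864, -0.5705, 0.5542)
step 5: θ'=1.0542 (R=2.0000) → pose (-2.6999, 0.1423, 1.0542)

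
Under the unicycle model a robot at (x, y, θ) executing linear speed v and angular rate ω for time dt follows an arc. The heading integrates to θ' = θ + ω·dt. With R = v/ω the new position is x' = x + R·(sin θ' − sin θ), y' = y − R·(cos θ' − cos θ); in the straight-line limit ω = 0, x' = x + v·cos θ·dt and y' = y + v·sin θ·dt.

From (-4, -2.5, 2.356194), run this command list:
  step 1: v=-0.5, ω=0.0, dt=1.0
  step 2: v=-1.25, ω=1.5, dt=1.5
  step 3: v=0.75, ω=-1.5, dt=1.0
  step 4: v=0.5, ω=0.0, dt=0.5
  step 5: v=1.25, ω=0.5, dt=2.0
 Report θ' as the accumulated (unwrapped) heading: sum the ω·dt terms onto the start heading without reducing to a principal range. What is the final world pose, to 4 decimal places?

step 1: θ'=2.3562 (straight) → pose (-3.6464, -2.8536, 2.3562)
step 2: θ'=4.6062 (R=-0.8333) → pose (-2.2286, -2.3526, 4.6062)
step 3: θ'=3.1062 (R=-0.5000) → pose (-2.7434, -2.7993, 3.1062)
step 4: θ'=3.1062 (straight) → pose (-2.9933, -2.7905, 3.1062)
step 5: θ'=4.1062 (R=2.5000) → pose (-5.1363, -3.8645, 4.1062)

(-5.1363, -3.8645, 4.1062)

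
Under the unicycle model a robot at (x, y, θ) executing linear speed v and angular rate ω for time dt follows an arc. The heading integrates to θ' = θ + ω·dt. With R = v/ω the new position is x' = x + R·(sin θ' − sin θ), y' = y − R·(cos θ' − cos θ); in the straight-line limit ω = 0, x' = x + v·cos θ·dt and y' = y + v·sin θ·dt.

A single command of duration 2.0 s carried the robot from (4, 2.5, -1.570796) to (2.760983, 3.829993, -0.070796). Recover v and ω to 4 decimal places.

v = -1.0000, ω = 0.7500

Δθ = -0.070796 − -1.570796 = 1.500000
ω = Δθ/dt = 1.500000/2.0 = 0.7500
R = −Δy/(cos θ' − cos θ) = -1.3333
v = R·ω = -1.3333·0.7500 = -1.0000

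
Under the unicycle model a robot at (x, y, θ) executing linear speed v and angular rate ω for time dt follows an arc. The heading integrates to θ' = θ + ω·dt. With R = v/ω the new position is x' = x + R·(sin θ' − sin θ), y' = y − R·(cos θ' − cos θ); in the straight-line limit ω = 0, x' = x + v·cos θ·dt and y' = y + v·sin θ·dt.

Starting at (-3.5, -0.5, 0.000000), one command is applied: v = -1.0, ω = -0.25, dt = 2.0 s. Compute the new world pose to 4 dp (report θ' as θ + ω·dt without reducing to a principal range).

θ' = 0.0000 + -0.25·2.0 = -0.5000
R = v/ω = -1.0/-0.25 = 4.0000
x' = -3.5 + 4.0000·(sin -0.5000 − sin 0.0000) = -5.4177
y' = -0.5 − 4.0000·(cos -0.5000 − cos 0.0000) = -0.0103

(-5.4177, -0.0103, -0.5000)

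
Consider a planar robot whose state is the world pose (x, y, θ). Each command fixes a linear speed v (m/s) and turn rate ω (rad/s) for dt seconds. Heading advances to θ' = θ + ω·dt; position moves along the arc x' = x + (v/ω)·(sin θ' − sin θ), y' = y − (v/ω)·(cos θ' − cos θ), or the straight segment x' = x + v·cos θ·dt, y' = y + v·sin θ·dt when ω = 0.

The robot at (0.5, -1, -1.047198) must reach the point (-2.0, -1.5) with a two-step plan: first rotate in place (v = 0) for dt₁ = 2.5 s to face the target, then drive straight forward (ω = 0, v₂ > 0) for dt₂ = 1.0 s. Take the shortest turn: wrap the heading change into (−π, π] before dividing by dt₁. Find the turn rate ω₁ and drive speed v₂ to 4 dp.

ω₁ = -0.7588, v₂ = 2.5495

heading to target = atan2(-1.5−-1, -2−0.5) = -2.9442
Δθ = wrap(-2.9442 − -1.0472) = -1.8970; ω₁ = Δθ/dt₁ = -0.7588
distance = √((-2−0.5)² + (-1.5−-1)²) = 2.5495; v₂ = distance/dt₂ = 2.5495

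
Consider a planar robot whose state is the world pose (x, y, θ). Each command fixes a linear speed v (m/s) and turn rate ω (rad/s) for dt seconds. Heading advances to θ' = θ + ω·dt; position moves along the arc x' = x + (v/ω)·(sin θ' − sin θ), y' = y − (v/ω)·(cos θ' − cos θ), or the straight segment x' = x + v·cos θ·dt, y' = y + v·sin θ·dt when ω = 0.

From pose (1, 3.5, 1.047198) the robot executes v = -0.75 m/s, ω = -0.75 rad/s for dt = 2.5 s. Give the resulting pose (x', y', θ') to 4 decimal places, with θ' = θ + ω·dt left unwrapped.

θ' = 1.0472 + -0.75·2.5 = -0.8278
R = v/ω = -0.75/-0.75 = 1.0000
x' = 1 + 1.0000·(sin -0.8278 − sin 1.0472) = -0.6025
y' = 3.5 − 1.0000·(cos -0.8278 − cos 1.0472) = 3.3235

(-0.6025, 3.3235, -0.8278)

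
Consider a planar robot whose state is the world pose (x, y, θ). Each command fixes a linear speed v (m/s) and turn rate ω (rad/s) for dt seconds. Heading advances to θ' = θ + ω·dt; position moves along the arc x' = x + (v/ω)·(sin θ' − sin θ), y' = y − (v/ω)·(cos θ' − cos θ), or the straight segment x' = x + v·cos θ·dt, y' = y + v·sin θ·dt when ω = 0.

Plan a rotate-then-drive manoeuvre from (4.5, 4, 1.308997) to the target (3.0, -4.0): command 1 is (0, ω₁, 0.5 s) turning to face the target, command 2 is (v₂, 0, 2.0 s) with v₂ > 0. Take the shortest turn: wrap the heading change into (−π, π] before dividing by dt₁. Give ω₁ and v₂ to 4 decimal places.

ω₁ = -6.1303, v₂ = 4.0697

heading to target = atan2(-4−4, 3−4.5) = -1.7561
Δθ = wrap(-1.7561 − 1.3090) = -3.0651; ω₁ = Δθ/dt₁ = -6.1303
distance = √((3−4.5)² + (-4−4)²) = 8.1394; v₂ = distance/dt₂ = 4.0697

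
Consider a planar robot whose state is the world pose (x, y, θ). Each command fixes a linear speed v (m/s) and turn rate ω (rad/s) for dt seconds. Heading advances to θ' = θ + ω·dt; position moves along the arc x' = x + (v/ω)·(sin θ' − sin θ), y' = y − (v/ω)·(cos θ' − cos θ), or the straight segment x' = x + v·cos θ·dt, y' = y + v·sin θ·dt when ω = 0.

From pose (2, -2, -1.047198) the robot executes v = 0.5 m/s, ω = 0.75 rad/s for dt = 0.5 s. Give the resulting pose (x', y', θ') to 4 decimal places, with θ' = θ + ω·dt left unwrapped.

θ' = -1.0472 + 0.75·0.5 = -0.6722
R = v/ω = 0.5/0.75 = 0.6667
x' = 2 + 0.6667·(sin -0.6722 − sin -1.0472) = 2.1622
y' = -2 − 0.6667·(cos -0.6722 − cos -1.0472) = -2.1883

(2.1622, -2.1883, -0.6722)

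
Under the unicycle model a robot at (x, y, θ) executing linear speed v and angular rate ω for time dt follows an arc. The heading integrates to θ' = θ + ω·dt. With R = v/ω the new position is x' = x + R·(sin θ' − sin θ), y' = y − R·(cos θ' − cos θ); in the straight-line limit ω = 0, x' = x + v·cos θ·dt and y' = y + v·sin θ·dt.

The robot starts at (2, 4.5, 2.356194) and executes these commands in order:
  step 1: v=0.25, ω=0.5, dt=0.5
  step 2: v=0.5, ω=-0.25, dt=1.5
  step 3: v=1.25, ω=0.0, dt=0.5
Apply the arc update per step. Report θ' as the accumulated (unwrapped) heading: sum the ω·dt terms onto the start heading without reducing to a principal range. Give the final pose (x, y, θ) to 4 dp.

step 1: θ'=2.6062 (R=0.5000) → pose (1.9015, 4.5765, 2.6062)
step 2: θ'=2.2312 (R=-2.0000) → pose (1.3424, 5.0697, 2.2312)
step 3: θ'=2.2312 (straight) → pose (0.9590, 5.5633, 2.2312)

(0.9590, 5.5633, 2.2312)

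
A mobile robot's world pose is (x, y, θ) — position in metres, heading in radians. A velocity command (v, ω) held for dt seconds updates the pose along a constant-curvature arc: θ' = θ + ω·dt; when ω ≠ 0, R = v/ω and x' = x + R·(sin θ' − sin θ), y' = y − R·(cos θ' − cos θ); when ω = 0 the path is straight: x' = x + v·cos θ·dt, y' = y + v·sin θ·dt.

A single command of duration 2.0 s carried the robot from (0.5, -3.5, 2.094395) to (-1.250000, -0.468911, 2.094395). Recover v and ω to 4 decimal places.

v = 1.7500, ω = 0.0000

Δθ = 2.094395 − 2.094395 = 0.000000
ω = Δθ/dt = 0.000000/2.0 = 0.0000
ω = 0 → v = (Δx·cos θ + Δy·sin θ)/dt = 1.7500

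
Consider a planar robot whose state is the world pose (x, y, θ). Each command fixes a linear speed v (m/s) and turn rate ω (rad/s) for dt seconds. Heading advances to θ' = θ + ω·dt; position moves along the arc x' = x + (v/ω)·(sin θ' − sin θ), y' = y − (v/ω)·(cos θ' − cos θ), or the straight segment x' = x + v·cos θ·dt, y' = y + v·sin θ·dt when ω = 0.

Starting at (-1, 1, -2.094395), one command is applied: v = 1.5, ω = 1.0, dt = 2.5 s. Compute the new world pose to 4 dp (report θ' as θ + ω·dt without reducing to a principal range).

θ' = -2.0944 + 1.0·2.5 = 0.4056
R = v/ω = 1.5/1.0 = 1.5000
x' = -1 + 1.5000·(sin 0.4056 − sin -2.0944) = 0.8909
y' = 1 − 1.5000·(cos 0.4056 − cos -2.0944) = -1.1283

(0.8909, -1.1283, 0.4056)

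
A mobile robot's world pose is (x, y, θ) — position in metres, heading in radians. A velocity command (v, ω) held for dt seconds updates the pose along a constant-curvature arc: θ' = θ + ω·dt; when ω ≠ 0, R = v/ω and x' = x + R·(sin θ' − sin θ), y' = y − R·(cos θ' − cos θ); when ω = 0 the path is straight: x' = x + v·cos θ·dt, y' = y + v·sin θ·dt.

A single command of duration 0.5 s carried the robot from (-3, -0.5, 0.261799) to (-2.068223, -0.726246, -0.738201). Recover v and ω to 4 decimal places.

Δθ = -0.738201 − 0.261799 = -1.000000
ω = Δθ/dt = -1.000000/0.5 = -2.0000
R = Δx/(sin θ' − sin θ) = -1.0000
v = R·ω = -1.0000·-2.0000 = 2.0000

v = 2.0000, ω = -2.0000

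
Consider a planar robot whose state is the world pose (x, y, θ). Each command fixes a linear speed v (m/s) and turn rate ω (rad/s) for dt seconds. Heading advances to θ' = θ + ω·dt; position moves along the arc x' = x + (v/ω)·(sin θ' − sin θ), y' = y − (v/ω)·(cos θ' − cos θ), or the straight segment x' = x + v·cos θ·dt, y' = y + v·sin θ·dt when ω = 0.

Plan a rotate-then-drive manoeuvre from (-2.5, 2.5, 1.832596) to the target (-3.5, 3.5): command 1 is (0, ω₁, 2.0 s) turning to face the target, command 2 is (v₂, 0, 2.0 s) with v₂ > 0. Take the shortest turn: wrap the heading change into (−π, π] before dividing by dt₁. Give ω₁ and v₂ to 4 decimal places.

heading to target = atan2(3.5−2.5, -3.5−-2.5) = 2.3562
Δθ = wrap(2.3562 − 1.8326) = 0.5236; ω₁ = Δθ/dt₁ = 0.2618
distance = √((-3.5−-2.5)² + (3.5−2.5)²) = 1.4142; v₂ = distance/dt₂ = 0.7071

ω₁ = 0.2618, v₂ = 0.7071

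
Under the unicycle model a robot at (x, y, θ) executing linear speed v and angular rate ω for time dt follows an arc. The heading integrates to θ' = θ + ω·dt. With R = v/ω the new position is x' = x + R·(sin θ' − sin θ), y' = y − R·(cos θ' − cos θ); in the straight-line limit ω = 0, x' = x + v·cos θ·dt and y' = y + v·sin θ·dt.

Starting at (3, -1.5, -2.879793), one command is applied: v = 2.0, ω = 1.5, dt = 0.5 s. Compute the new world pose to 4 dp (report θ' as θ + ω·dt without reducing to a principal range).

(2.2147, -2.0808, -2.1298)

θ' = -2.8798 + 1.5·0.5 = -2.1298
R = v/ω = 2.0/1.5 = 1.3333
x' = 3 + 1.3333·(sin -2.1298 − sin -2.8798) = 2.2147
y' = -1.5 − 1.3333·(cos -2.1298 − cos -2.8798) = -2.0808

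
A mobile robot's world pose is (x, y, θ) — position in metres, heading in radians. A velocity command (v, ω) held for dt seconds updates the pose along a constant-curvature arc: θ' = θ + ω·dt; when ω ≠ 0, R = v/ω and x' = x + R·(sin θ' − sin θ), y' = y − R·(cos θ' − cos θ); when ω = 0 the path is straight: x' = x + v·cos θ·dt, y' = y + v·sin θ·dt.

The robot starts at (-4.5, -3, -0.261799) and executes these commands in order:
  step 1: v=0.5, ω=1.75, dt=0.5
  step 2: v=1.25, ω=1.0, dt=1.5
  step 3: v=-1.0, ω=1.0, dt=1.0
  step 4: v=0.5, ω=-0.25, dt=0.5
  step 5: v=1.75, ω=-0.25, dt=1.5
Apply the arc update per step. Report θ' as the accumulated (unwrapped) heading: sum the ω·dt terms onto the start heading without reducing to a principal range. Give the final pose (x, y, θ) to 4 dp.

(-5.7906, -0.8784, 2.6132)

step 1: θ'=0.6132 (R=0.2857) → pose (-4.2616, -2.9577, 0.6132)
step 2: θ'=2.1132 (R=1.2500) → pose (-3.9104, -1.2902, 2.1132)
step 3: θ'=3.1132 (R=-1.0000) → pose (-3.0823, -1.7736, 3.1132)
step 4: θ'=2.9882 (R=-2.0000) → pose (-3.3311, -1.7509, 2.9882)
step 5: θ'=2.6132 (R=-7.0000) → pose (-5.7906, -0.8784, 2.6132)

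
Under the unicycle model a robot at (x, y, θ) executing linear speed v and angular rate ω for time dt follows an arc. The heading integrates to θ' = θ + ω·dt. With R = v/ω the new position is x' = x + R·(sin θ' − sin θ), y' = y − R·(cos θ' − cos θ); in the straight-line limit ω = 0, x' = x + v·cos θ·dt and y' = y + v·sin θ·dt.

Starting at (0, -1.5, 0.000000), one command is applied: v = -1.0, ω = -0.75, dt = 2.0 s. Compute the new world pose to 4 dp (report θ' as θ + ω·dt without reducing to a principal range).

θ' = 0.0000 + -0.75·2.0 = -1.5000
R = v/ω = -1.0/-0.75 = 1.3333
x' = 0 + 1.3333·(sin -1.5000 − sin 0.0000) = -1.3300
y' = -1.5 − 1.3333·(cos -1.5000 − cos 0.0000) = -0.2610

(-1.3300, -0.2610, -1.5000)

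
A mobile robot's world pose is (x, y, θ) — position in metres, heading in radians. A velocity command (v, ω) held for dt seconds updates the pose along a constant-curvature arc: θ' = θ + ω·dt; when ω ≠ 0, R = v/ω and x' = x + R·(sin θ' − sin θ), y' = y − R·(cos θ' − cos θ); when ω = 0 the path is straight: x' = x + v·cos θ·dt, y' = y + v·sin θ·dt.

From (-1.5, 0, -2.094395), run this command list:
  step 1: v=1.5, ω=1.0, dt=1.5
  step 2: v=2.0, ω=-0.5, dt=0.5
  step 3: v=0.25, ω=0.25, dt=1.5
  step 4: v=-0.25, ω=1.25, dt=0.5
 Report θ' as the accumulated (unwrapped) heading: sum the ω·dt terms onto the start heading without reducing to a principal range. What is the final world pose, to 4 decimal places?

(-0.1170, -2.8584, 0.1556)

step 1: θ'=-0.5944 (R=1.5000) → pose (-1.0410, -1.9927, -0.5944)
step 2: θ'=-0.8444 (R=-4.0000) → pose (-0.2907, -2.6499, -0.8444)
step 3: θ'=-0.4694 (R=1.0000) → pose (0.0045, -2.8776, -0.4694)
step 4: θ'=0.1556 (R=-0.2000) → pose (-0.1170, -2.8584, 0.1556)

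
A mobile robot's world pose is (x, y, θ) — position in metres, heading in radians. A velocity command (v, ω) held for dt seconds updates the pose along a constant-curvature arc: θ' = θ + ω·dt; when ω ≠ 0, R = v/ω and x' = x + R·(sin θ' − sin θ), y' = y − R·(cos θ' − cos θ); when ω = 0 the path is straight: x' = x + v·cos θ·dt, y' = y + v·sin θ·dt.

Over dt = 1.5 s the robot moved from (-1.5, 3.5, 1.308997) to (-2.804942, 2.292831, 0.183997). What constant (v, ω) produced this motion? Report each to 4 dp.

v = -1.2500, ω = -0.7500

Δθ = 0.183997 − 1.308997 = -1.125000
ω = Δθ/dt = -1.125000/1.5 = -0.7500
R = Δx/(sin θ' − sin θ) = 1.6667
v = R·ω = 1.6667·-0.7500 = -1.2500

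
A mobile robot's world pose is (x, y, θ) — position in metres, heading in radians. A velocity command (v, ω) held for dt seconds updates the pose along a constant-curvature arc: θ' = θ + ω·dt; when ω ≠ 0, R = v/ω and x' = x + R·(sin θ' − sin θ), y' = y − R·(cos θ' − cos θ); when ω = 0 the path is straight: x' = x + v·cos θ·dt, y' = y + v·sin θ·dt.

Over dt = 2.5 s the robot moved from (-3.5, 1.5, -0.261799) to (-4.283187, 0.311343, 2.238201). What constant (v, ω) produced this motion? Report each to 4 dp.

v = -0.7500, ω = 1.0000

Δθ = 2.238201 − -0.261799 = 2.500000
ω = Δθ/dt = 2.500000/2.5 = 1.0000
R = −Δy/(cos θ' − cos θ) = -0.7500
v = R·ω = -0.7500·1.0000 = -0.7500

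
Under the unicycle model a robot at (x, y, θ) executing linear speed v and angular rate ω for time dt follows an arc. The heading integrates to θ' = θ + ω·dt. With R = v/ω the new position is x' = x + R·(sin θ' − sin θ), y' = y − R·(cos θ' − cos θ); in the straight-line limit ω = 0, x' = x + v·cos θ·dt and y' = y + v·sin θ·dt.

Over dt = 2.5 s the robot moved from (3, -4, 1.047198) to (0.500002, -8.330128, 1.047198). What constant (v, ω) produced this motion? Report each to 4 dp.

Δθ = 1.047198 − 1.047198 = 0.000000
ω = Δθ/dt = 0.000000/2.5 = 0.0000
ω = 0 → v = (Δx·cos θ + Δy·sin θ)/dt = -2.0000

v = -2.0000, ω = 0.0000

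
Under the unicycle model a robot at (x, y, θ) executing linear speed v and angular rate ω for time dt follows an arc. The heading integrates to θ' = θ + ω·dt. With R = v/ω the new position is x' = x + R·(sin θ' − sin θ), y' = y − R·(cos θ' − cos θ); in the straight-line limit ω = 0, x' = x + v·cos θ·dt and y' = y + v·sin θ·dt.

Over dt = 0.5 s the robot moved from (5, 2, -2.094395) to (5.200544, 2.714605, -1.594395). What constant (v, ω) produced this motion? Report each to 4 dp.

Δθ = -1.594395 − -2.094395 = 0.500000
ω = Δθ/dt = 0.500000/0.5 = 1.0000
R = −Δy/(cos θ' − cos θ) = -1.5000
v = R·ω = -1.5000·1.0000 = -1.5000

v = -1.5000, ω = 1.0000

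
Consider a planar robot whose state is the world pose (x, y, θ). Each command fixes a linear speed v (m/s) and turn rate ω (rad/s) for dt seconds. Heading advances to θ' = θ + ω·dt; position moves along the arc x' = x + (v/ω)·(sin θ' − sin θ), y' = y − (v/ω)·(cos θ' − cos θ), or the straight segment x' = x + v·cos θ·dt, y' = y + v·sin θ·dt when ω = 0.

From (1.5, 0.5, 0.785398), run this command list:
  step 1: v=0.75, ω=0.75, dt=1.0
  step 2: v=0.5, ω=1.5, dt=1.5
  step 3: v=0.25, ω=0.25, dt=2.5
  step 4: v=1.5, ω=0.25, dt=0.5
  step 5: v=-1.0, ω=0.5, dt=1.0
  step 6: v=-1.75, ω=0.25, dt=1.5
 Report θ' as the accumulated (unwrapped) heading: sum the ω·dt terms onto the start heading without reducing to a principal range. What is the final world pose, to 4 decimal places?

(-0.6205, 3.4835, 5.4104)

step 1: θ'=1.5354 (R=1.0000) → pose (1.7923, 1.1717, 1.5354)
step 2: θ'=3.7854 (R=0.3333) → pose (1.2591, 1.4501, 3.7854)
step 3: θ'=4.4104 (R=1.0000) → pose (0.9046, 0.9477, 4.4104)
step 4: θ'=4.5354 (R=6.0000) → pose (0.7268, 0.2196, 4.5354)
step 5: θ'=5.0354 (R=-2.0000) → pose (0.6546, 1.2066, 5.0354)
step 6: θ'=5.4104 (R=-7.0000) → pose (-0.6205, 3.4835, 5.4104)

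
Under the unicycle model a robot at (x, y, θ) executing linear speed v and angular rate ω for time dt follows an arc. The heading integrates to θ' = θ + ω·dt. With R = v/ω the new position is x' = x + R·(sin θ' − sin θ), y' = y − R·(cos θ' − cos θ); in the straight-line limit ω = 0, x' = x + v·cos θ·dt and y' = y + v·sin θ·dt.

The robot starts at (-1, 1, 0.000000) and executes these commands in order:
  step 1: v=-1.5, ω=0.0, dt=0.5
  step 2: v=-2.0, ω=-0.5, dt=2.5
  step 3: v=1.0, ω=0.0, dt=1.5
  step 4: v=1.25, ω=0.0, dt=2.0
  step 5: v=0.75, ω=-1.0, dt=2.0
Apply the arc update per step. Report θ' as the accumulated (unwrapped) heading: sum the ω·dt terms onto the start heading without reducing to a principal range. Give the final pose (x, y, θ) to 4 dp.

step 1: θ'=0.0000 (straight) → pose (-1.7500, 1.0000, 0.0000)
step 2: θ'=-1.2500 (R=4.0000) → pose (-5.5459, 3.7387, -1.2500)
step 3: θ'=-1.2500 (straight) → pose (-5.0730, 2.3152, -1.2500)
step 4: θ'=-1.2500 (straight) → pose (-4.2846, -0.0572, -1.2500)
step 5: θ'=-3.2500 (R=-0.7500) → pose (-5.0775, -1.0393, -3.2500)

(-5.0775, -1.0393, -3.2500)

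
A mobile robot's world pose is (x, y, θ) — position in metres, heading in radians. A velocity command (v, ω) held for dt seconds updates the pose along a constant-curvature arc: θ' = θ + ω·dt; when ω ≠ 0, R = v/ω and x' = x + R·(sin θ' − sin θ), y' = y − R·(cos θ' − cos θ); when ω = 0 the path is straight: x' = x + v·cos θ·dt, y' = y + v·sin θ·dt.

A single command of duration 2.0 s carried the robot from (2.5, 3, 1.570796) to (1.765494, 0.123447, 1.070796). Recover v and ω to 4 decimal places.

v = -1.5000, ω = -0.2500

Δθ = 1.070796 − 1.570796 = -0.500000
ω = Δθ/dt = -0.500000/2.0 = -0.2500
R = −Δy/(cos θ' − cos θ) = 6.0000
v = R·ω = 6.0000·-0.2500 = -1.5000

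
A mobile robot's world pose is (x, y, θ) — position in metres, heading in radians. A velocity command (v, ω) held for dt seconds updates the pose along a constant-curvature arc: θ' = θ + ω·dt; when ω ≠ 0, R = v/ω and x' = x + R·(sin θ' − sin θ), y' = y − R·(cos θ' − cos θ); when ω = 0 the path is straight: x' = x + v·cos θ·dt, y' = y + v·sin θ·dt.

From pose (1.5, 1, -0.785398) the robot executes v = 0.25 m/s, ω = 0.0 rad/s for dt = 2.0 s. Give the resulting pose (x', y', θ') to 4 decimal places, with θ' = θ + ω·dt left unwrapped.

θ' = -0.7854 + 0.0·2.0 = -0.7854
ω = 0 → straight: x' = 1.5 + 0.25·cos(-0.7854)·2.0 = 1.8536
y' = 1 + 0.25·sin(-0.7854)·2.0 = 0.6464

(1.8536, 0.6464, -0.7854)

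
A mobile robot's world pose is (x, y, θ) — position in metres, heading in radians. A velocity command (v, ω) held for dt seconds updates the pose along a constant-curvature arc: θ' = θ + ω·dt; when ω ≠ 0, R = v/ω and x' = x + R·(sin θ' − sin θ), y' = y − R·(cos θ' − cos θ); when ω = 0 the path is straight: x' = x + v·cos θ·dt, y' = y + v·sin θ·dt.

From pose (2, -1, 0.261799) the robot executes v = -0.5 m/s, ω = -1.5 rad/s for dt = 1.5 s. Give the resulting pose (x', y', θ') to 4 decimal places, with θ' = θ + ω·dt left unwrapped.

(1.6090, -0.5429, -1.9882)

θ' = 0.2618 + -1.5·1.5 = -1.9882
R = v/ω = -0.5/-1.5 = 0.3333
x' = 2 + 0.3333·(sin -1.9882 − sin 0.2618) = 1.6090
y' = -1 − 0.3333·(cos -1.9882 − cos 0.2618) = -0.5429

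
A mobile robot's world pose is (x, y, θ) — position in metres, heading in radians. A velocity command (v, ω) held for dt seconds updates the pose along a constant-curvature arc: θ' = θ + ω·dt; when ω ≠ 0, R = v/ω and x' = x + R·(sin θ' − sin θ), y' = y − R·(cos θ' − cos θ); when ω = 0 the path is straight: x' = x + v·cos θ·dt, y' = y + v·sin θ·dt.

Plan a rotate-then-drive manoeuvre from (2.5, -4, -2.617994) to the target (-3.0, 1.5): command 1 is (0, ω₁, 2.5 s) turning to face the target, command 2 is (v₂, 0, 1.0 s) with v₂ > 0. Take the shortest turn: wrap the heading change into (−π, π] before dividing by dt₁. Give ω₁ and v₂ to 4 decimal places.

ω₁ = -0.5236, v₂ = 7.7782

heading to target = atan2(1.5−-4, -3−2.5) = 2.3562
Δθ = wrap(2.3562 − -2.6180) = -1.3090; ω₁ = Δθ/dt₁ = -0.5236
distance = √((-3−2.5)² + (1.5−-4)²) = 7.7782; v₂ = distance/dt₂ = 7.7782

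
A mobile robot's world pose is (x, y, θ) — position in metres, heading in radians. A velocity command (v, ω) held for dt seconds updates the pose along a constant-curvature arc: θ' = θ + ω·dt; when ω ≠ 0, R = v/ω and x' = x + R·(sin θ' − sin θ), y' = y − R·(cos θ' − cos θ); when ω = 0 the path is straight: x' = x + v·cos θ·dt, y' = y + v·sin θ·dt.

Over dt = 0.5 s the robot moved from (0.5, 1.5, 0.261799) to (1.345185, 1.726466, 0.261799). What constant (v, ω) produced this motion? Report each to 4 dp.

Δθ = 0.261799 − 0.261799 = 0.000000
ω = Δθ/dt = 0.000000/0.5 = 0.0000
ω = 0 → v = (Δx·cos θ + Δy·sin θ)/dt = 1.7500

v = 1.7500, ω = 0.0000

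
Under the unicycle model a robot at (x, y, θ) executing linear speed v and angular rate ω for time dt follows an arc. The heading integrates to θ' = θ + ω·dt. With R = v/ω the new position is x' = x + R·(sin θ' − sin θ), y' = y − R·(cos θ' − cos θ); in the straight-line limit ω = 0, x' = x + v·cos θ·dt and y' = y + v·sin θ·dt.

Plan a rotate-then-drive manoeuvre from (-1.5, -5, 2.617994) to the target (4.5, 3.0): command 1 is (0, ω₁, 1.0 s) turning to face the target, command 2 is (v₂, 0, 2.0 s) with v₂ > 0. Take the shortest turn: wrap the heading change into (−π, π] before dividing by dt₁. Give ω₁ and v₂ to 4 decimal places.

ω₁ = -1.6907, v₂ = 5.0000

heading to target = atan2(3−-5, 4.5−-1.5) = 0.9273
Δθ = wrap(0.9273 − 2.6180) = -1.6907; ω₁ = Δθ/dt₁ = -1.6907
distance = √((4.5−-1.5)² + (3−-5)²) = 10.0000; v₂ = distance/dt₂ = 5.0000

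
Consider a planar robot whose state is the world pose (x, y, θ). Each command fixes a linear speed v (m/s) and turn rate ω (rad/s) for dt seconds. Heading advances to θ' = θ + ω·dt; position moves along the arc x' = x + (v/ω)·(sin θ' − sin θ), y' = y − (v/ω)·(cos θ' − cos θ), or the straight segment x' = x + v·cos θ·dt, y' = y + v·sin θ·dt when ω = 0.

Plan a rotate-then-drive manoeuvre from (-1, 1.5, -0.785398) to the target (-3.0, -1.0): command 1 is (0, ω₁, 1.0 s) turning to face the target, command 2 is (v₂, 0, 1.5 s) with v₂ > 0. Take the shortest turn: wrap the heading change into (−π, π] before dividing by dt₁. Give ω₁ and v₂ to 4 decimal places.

ω₁ = -1.4601, v₂ = 2.1344

heading to target = atan2(-1−1.5, -3−-1) = -2.2455
Δθ = wrap(-2.2455 − -0.7854) = -1.4601; ω₁ = Δθ/dt₁ = -1.4601
distance = √((-3−-1)² + (-1−1.5)²) = 3.2016; v₂ = distance/dt₂ = 2.1344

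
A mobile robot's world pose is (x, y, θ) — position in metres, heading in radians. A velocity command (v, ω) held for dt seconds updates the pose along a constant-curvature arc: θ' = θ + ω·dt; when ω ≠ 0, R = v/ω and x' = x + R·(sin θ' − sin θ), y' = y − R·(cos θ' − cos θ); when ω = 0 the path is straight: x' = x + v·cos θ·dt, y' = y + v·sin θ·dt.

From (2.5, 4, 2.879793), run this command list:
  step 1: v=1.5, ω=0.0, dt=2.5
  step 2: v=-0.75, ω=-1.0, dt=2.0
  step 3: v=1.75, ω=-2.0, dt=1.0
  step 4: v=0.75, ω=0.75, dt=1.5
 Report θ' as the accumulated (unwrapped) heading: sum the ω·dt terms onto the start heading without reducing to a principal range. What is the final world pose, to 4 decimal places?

step 1: θ'=2.8798 (straight) → pose (-1.1222, 4.9706, 2.8798)
step 2: θ'=0.8798 (R=0.7500) → pose (-0.7384, 3.7681, 0.8798)
step 3: θ'=-1.1202 (R=-0.8750) → pose (0.7236, 3.5916, -1.1202)
step 4: θ'=0.0048 (R=1.0000) → pose (1.6286, 3.0271, 0.0048)

(1.6286, 3.0271, 0.0048)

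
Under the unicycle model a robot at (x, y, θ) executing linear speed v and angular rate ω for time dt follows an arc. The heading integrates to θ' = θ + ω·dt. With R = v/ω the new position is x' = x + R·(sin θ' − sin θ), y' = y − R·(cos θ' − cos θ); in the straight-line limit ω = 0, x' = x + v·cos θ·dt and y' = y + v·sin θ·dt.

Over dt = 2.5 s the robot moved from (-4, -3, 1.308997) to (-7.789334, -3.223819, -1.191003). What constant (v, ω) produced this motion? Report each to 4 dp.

Δθ = -1.191003 − 1.308997 = -2.500000
ω = Δθ/dt = -2.500000/2.5 = -1.0000
R = Δx/(sin θ' − sin θ) = 2.0000
v = R·ω = 2.0000·-1.0000 = -2.0000

v = -2.0000, ω = -1.0000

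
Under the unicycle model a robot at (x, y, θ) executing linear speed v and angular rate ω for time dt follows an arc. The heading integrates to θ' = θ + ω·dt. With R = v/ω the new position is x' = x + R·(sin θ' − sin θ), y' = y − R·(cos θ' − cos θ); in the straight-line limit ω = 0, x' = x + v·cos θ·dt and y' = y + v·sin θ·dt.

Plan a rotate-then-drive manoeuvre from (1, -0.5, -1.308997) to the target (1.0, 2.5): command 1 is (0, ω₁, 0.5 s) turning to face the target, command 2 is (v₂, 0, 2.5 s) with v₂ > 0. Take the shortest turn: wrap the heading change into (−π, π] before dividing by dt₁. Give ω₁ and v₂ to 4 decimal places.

ω₁ = 5.7596, v₂ = 1.2000

heading to target = atan2(2.5−-0.5, 1−1) = 1.5708
Δθ = wrap(1.5708 − -1.3090) = 2.8798; ω₁ = Δθ/dt₁ = 5.7596
distance = √((1−1)² + (2.5−-0.5)²) = 3.0000; v₂ = distance/dt₂ = 1.2000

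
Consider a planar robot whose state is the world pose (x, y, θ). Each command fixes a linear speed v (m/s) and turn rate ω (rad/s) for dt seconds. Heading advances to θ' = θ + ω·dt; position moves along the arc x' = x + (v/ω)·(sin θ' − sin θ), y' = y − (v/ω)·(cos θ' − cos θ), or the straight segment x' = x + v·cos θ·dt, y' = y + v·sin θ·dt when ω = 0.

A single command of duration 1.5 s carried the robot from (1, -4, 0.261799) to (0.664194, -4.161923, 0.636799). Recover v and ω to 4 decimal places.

v = -0.2500, ω = 0.2500

Δθ = 0.636799 − 0.261799 = 0.375000
ω = Δθ/dt = 0.375000/1.5 = 0.2500
R = Δx/(sin θ' − sin θ) = -1.0000
v = R·ω = -1.0000·0.2500 = -0.2500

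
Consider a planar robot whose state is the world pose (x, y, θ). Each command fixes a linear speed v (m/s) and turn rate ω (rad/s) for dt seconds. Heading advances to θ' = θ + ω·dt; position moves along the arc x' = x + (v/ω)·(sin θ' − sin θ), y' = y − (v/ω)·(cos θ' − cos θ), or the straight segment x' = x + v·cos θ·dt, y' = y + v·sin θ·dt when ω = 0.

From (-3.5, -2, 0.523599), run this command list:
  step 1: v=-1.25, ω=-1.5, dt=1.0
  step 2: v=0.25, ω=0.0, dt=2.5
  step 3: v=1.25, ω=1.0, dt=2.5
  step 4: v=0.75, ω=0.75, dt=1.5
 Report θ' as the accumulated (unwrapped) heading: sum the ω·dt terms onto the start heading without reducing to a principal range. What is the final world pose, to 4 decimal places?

step 1: θ'=-0.9764 (R=0.8333) → pose (-4.6071, -1.7450, -0.9764)
step 2: θ'=-0.9764 (straight) → pose (-4.2571, -2.2628, -0.9764)
step 3: θ'=1.5236 (R=1.2500) → pose (-1.9729, -1.6218, 1.5236)
step 4: θ'=2.6486 (R=1.0000) → pose (-2.4985, -0.6937, 2.6486)

(-2.4985, -0.6937, 2.6486)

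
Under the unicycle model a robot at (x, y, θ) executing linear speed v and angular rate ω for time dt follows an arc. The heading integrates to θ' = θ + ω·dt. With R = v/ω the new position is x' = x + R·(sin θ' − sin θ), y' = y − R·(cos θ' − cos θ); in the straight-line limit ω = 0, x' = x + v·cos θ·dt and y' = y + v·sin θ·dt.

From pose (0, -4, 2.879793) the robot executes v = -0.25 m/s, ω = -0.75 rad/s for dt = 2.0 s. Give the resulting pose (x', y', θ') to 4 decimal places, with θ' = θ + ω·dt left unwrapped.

(0.2410, -4.3853, 1.3798)

θ' = 2.8798 + -0.75·2.0 = 1.3798
R = v/ω = -0.25/-0.75 = 0.3333
x' = 0 + 0.3333·(sin 1.3798 − sin 2.8798) = 0.2410
y' = -4 − 0.3333·(cos 1.3798 − cos 2.8798) = -4.3853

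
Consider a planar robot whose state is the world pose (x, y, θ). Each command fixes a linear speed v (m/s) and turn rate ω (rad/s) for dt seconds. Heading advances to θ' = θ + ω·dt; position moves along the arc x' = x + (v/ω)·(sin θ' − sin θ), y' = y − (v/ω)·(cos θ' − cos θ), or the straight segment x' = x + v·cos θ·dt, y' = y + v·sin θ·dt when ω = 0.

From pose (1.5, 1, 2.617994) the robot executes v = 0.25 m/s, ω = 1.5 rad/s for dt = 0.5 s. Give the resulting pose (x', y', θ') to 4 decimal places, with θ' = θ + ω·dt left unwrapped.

(1.3793, 1.0181, 3.3680)

θ' = 2.6180 + 1.5·0.5 = 3.3680
R = v/ω = 0.25/1.5 = 0.1667
x' = 1.5 + 0.1667·(sin 3.3680 − sin 2.6180) = 1.3793
y' = 1 − 0.1667·(cos 3.3680 − cos 2.6180) = 1.0181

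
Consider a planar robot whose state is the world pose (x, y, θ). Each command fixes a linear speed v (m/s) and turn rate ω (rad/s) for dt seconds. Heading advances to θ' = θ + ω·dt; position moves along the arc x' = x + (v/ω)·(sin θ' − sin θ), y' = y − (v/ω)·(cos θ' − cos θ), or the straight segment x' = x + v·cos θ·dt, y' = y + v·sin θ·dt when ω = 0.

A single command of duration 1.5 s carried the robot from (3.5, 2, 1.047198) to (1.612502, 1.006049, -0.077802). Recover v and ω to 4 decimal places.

v = -1.5000, ω = -0.7500

Δθ = -0.077802 − 1.047198 = -1.125000
ω = Δθ/dt = -1.125000/1.5 = -0.7500
R = Δx/(sin θ' − sin θ) = 2.0000
v = R·ω = 2.0000·-0.7500 = -1.5000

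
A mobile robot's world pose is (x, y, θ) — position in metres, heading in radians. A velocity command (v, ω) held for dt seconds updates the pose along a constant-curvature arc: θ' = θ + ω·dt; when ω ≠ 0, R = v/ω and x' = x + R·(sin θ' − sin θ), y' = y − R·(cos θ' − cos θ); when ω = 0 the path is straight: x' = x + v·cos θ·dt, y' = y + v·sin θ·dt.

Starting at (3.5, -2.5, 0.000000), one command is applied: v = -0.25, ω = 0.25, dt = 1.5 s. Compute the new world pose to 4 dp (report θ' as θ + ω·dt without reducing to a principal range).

(3.1337, -2.5695, 0.3750)

θ' = 0.0000 + 0.25·1.5 = 0.3750
R = v/ω = -0.25/0.25 = -1.0000
x' = 3.5 + -1.0000·(sin 0.3750 − sin 0.0000) = 3.1337
y' = -2.5 − -1.0000·(cos 0.3750 − cos 0.0000) = -2.5695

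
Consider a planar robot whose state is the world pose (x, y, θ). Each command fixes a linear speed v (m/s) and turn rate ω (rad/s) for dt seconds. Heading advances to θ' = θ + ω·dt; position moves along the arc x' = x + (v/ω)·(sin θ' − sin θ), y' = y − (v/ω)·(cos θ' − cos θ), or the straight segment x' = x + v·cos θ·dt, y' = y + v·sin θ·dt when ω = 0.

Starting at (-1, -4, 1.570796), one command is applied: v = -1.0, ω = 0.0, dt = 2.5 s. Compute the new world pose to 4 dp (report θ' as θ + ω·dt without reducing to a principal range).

(-1.0000, -6.5000, 1.5708)

θ' = 1.5708 + 0.0·2.5 = 1.5708
ω = 0 → straight: x' = -1 + -1.0·cos(1.5708)·2.5 = -1.0000
y' = -4 + -1.0·sin(1.5708)·2.5 = -6.5000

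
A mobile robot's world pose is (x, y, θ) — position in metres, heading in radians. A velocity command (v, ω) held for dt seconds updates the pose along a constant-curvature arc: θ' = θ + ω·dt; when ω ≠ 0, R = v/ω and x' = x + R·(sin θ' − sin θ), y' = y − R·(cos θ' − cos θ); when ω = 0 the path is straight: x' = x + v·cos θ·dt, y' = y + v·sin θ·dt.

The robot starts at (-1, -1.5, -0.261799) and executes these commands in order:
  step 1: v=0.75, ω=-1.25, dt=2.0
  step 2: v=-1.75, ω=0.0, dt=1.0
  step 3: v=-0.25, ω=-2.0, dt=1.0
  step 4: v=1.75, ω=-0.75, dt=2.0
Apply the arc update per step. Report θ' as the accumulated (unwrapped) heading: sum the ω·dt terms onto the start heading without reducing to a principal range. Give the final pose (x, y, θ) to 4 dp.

(3.1442, 0.1073, -6.2618)

step 1: θ'=-2.7618 (R=-0.6000) → pose (-0.9329, -2.6368, -2.7618)
step 2: θ'=-2.7618 (straight) → pose (0.6924, -1.9880, -2.7618)
step 3: θ'=-4.7618 (R=0.1250) → pose (0.8636, -2.1103, -4.7618)
step 4: θ'=-6.2618 (R=-2.3333) → pose (3.1442, 0.1073, -6.2618)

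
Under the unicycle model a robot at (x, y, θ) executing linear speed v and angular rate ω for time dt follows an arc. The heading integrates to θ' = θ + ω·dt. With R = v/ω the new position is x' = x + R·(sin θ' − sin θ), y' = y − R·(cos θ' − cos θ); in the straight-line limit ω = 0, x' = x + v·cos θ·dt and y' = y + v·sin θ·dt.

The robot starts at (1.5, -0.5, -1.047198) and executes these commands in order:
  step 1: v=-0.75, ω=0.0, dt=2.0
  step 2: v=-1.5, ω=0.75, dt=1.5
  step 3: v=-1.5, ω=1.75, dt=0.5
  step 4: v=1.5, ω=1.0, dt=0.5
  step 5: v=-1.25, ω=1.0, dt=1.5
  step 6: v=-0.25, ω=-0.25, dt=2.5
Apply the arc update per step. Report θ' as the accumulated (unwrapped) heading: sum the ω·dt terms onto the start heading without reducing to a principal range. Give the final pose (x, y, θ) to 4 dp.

step 1: θ'=-1.0472 (straight) → pose (0.7500, 0.7990, -1.0472)
step 2: θ'=0.0778 (R=-2.0000) → pose (-1.1375, 1.7930, 0.0778)
step 3: θ'=0.9528 (R=-0.8571) → pose (-1.7695, 1.4351, 0.9528)
step 4: θ'=1.4528 (R=1.5000) → pose (-1.5025, 2.1276, 1.4528)
step 5: θ'=2.9528 (R=-1.2500) → pose (-0.4958, 0.7526, 2.9528)
step 6: θ'=2.3278 (R=1.0000) → pose (0.0435, 0.4572, 2.3278)

(0.0435, 0.4572, 2.3278)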